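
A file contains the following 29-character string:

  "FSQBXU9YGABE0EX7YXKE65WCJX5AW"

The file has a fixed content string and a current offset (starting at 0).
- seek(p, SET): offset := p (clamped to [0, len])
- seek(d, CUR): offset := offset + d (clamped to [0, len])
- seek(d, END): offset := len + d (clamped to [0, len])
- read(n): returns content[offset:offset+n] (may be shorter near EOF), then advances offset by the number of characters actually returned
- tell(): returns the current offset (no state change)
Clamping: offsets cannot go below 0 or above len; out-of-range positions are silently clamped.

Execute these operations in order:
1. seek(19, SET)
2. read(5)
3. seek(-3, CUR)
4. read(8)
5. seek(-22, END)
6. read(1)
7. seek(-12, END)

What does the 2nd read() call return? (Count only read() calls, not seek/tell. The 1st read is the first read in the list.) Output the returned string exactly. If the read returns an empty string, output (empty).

After 1 (seek(19, SET)): offset=19
After 2 (read(5)): returned 'E65WC', offset=24
After 3 (seek(-3, CUR)): offset=21
After 4 (read(8)): returned '5WCJX5AW', offset=29
After 5 (seek(-22, END)): offset=7
After 6 (read(1)): returned 'Y', offset=8
After 7 (seek(-12, END)): offset=17

Answer: 5WCJX5AW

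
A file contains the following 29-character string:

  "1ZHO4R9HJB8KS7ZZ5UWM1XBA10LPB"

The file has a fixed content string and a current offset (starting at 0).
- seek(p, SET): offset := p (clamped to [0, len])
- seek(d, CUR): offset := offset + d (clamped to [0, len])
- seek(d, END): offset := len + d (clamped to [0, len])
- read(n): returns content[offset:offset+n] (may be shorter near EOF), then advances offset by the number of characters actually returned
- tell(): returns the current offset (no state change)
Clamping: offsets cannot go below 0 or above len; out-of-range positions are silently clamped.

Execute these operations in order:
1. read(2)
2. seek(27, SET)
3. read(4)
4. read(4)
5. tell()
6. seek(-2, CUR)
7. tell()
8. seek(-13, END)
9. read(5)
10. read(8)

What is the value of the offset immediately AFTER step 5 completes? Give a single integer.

Answer: 29

Derivation:
After 1 (read(2)): returned '1Z', offset=2
After 2 (seek(27, SET)): offset=27
After 3 (read(4)): returned 'PB', offset=29
After 4 (read(4)): returned '', offset=29
After 5 (tell()): offset=29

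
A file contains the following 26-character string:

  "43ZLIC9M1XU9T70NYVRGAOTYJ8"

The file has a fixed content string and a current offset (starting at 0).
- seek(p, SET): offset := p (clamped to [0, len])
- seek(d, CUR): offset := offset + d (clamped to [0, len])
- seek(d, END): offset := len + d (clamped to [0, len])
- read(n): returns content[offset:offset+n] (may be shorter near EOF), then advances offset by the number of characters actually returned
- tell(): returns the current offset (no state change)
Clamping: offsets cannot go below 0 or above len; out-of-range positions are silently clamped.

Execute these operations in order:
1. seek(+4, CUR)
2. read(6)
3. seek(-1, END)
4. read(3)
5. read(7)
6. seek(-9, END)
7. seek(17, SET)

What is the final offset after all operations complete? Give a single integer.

After 1 (seek(+4, CUR)): offset=4
After 2 (read(6)): returned 'IC9M1X', offset=10
After 3 (seek(-1, END)): offset=25
After 4 (read(3)): returned '8', offset=26
After 5 (read(7)): returned '', offset=26
After 6 (seek(-9, END)): offset=17
After 7 (seek(17, SET)): offset=17

Answer: 17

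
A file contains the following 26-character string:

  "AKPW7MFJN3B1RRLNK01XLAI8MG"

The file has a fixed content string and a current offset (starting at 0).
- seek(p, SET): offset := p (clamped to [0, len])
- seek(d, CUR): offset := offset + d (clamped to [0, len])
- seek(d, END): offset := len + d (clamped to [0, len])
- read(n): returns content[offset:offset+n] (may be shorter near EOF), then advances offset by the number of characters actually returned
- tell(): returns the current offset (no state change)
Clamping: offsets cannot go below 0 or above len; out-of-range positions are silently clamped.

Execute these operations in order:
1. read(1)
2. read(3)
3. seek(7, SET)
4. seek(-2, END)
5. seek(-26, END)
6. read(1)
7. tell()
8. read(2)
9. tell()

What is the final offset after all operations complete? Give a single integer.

After 1 (read(1)): returned 'A', offset=1
After 2 (read(3)): returned 'KPW', offset=4
After 3 (seek(7, SET)): offset=7
After 4 (seek(-2, END)): offset=24
After 5 (seek(-26, END)): offset=0
After 6 (read(1)): returned 'A', offset=1
After 7 (tell()): offset=1
After 8 (read(2)): returned 'KP', offset=3
After 9 (tell()): offset=3

Answer: 3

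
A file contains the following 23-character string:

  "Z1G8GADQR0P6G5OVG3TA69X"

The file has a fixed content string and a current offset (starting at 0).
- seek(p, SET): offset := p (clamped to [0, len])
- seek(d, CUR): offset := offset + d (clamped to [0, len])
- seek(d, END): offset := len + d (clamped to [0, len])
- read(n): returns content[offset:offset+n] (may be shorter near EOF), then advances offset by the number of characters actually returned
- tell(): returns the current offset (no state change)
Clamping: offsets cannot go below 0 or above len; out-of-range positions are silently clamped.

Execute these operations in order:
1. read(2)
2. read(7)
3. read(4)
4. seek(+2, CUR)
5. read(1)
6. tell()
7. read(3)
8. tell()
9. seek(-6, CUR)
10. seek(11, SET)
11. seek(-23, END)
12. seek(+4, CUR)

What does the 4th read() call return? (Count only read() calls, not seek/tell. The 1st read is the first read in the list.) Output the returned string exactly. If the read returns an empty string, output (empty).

After 1 (read(2)): returned 'Z1', offset=2
After 2 (read(7)): returned 'G8GADQR', offset=9
After 3 (read(4)): returned '0P6G', offset=13
After 4 (seek(+2, CUR)): offset=15
After 5 (read(1)): returned 'V', offset=16
After 6 (tell()): offset=16
After 7 (read(3)): returned 'G3T', offset=19
After 8 (tell()): offset=19
After 9 (seek(-6, CUR)): offset=13
After 10 (seek(11, SET)): offset=11
After 11 (seek(-23, END)): offset=0
After 12 (seek(+4, CUR)): offset=4

Answer: V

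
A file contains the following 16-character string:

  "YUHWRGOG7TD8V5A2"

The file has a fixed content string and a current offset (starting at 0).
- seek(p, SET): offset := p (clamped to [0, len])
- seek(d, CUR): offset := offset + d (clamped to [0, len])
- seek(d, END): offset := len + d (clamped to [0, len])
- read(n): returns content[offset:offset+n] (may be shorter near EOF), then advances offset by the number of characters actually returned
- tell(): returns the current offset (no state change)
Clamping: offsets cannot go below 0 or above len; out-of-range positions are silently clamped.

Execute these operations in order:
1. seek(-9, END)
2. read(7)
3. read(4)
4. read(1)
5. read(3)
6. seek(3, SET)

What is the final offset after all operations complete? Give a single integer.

Answer: 3

Derivation:
After 1 (seek(-9, END)): offset=7
After 2 (read(7)): returned 'G7TD8V5', offset=14
After 3 (read(4)): returned 'A2', offset=16
After 4 (read(1)): returned '', offset=16
After 5 (read(3)): returned '', offset=16
After 6 (seek(3, SET)): offset=3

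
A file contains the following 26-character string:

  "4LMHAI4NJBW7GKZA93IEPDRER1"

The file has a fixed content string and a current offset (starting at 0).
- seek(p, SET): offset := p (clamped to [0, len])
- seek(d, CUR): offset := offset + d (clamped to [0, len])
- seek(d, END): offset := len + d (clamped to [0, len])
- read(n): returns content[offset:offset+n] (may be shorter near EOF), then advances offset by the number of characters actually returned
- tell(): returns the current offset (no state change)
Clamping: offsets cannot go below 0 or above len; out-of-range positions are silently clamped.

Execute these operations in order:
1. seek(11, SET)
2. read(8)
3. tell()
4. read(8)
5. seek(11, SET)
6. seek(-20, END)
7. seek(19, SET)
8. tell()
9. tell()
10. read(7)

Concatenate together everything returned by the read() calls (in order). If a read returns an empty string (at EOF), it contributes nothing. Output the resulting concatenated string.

Answer: 7GKZA93IEPDRER1EPDRER1

Derivation:
After 1 (seek(11, SET)): offset=11
After 2 (read(8)): returned '7GKZA93I', offset=19
After 3 (tell()): offset=19
After 4 (read(8)): returned 'EPDRER1', offset=26
After 5 (seek(11, SET)): offset=11
After 6 (seek(-20, END)): offset=6
After 7 (seek(19, SET)): offset=19
After 8 (tell()): offset=19
After 9 (tell()): offset=19
After 10 (read(7)): returned 'EPDRER1', offset=26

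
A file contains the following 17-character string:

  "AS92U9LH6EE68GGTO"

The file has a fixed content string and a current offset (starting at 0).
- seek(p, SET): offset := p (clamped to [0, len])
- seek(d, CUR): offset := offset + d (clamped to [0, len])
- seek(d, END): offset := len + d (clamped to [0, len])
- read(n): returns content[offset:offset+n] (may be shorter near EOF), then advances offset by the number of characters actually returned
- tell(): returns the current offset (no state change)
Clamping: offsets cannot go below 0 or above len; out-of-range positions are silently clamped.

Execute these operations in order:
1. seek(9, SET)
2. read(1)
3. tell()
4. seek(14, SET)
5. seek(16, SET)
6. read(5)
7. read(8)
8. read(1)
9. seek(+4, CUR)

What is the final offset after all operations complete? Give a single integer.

Answer: 17

Derivation:
After 1 (seek(9, SET)): offset=9
After 2 (read(1)): returned 'E', offset=10
After 3 (tell()): offset=10
After 4 (seek(14, SET)): offset=14
After 5 (seek(16, SET)): offset=16
After 6 (read(5)): returned 'O', offset=17
After 7 (read(8)): returned '', offset=17
After 8 (read(1)): returned '', offset=17
After 9 (seek(+4, CUR)): offset=17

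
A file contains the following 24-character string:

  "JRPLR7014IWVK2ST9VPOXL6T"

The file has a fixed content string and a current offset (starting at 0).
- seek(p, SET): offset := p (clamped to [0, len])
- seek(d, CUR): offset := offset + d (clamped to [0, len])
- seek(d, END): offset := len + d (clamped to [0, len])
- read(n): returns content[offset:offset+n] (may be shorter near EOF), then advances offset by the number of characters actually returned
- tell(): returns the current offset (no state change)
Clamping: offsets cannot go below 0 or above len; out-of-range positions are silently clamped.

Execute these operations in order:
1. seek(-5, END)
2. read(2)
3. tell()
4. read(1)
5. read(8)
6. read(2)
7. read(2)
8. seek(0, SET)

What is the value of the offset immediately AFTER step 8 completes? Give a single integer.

Answer: 0

Derivation:
After 1 (seek(-5, END)): offset=19
After 2 (read(2)): returned 'OX', offset=21
After 3 (tell()): offset=21
After 4 (read(1)): returned 'L', offset=22
After 5 (read(8)): returned '6T', offset=24
After 6 (read(2)): returned '', offset=24
After 7 (read(2)): returned '', offset=24
After 8 (seek(0, SET)): offset=0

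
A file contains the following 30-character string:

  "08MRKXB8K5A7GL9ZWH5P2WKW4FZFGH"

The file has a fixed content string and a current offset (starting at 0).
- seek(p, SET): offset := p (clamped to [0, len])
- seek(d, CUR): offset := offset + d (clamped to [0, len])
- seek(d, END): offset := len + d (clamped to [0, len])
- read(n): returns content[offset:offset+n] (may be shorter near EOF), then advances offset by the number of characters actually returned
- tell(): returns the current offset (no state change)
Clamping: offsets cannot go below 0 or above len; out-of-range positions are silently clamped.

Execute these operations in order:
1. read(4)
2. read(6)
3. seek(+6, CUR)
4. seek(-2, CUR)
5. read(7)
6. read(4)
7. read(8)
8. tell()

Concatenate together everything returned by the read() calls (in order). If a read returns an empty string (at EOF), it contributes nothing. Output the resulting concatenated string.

After 1 (read(4)): returned '08MR', offset=4
After 2 (read(6)): returned 'KXB8K5', offset=10
After 3 (seek(+6, CUR)): offset=16
After 4 (seek(-2, CUR)): offset=14
After 5 (read(7)): returned '9ZWH5P2', offset=21
After 6 (read(4)): returned 'WKW4', offset=25
After 7 (read(8)): returned 'FZFGH', offset=30
After 8 (tell()): offset=30

Answer: 08MRKXB8K59ZWH5P2WKW4FZFGH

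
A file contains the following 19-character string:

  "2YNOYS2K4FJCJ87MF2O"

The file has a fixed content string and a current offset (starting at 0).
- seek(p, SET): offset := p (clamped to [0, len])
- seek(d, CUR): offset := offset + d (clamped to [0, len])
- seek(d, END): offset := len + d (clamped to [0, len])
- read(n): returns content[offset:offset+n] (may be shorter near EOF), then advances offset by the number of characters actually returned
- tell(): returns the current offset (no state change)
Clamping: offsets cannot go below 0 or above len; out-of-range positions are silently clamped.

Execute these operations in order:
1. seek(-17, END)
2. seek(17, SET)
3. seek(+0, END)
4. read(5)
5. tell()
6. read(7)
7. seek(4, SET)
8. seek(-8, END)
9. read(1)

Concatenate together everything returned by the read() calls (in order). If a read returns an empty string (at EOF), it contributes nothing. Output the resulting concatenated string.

After 1 (seek(-17, END)): offset=2
After 2 (seek(17, SET)): offset=17
After 3 (seek(+0, END)): offset=19
After 4 (read(5)): returned '', offset=19
After 5 (tell()): offset=19
After 6 (read(7)): returned '', offset=19
After 7 (seek(4, SET)): offset=4
After 8 (seek(-8, END)): offset=11
After 9 (read(1)): returned 'C', offset=12

Answer: C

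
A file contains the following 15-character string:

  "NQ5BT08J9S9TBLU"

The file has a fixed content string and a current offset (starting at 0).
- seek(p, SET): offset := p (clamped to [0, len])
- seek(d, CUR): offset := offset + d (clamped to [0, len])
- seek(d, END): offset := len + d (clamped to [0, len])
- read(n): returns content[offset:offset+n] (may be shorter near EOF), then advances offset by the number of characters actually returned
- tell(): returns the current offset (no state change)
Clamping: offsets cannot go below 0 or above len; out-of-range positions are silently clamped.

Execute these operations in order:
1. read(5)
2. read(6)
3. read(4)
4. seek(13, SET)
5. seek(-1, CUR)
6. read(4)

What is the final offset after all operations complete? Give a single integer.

Answer: 15

Derivation:
After 1 (read(5)): returned 'NQ5BT', offset=5
After 2 (read(6)): returned '08J9S9', offset=11
After 3 (read(4)): returned 'TBLU', offset=15
After 4 (seek(13, SET)): offset=13
After 5 (seek(-1, CUR)): offset=12
After 6 (read(4)): returned 'BLU', offset=15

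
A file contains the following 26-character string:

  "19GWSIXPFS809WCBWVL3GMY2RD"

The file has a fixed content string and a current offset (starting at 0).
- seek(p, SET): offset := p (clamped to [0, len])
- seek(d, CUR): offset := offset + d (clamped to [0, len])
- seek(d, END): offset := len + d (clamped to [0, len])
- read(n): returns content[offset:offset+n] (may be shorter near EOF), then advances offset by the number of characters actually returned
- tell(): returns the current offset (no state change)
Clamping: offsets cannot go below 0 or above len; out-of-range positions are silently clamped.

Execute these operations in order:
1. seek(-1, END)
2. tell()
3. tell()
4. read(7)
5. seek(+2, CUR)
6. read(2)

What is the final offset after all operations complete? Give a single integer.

After 1 (seek(-1, END)): offset=25
After 2 (tell()): offset=25
After 3 (tell()): offset=25
After 4 (read(7)): returned 'D', offset=26
After 5 (seek(+2, CUR)): offset=26
After 6 (read(2)): returned '', offset=26

Answer: 26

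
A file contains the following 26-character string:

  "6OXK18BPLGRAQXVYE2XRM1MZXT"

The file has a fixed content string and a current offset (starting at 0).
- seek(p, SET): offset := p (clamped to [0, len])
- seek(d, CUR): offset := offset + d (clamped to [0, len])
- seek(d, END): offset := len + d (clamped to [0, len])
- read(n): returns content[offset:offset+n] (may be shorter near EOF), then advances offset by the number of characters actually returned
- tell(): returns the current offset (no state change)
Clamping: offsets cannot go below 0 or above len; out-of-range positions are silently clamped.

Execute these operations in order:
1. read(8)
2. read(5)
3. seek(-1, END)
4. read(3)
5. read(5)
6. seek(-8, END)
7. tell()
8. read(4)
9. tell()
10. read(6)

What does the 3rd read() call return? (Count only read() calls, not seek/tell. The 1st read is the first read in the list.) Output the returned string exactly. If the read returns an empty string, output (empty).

Answer: T

Derivation:
After 1 (read(8)): returned '6OXK18BP', offset=8
After 2 (read(5)): returned 'LGRAQ', offset=13
After 3 (seek(-1, END)): offset=25
After 4 (read(3)): returned 'T', offset=26
After 5 (read(5)): returned '', offset=26
After 6 (seek(-8, END)): offset=18
After 7 (tell()): offset=18
After 8 (read(4)): returned 'XRM1', offset=22
After 9 (tell()): offset=22
After 10 (read(6)): returned 'MZXT', offset=26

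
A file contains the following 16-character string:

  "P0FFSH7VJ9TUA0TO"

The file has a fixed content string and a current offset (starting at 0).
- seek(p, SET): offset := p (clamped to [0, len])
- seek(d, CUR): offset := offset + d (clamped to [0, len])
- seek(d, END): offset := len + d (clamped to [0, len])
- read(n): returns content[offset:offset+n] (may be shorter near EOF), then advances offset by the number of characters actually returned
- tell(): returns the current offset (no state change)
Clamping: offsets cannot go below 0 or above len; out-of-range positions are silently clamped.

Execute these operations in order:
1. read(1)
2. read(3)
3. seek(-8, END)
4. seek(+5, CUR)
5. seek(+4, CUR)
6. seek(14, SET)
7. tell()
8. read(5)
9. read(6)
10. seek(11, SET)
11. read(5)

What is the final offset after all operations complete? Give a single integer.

Answer: 16

Derivation:
After 1 (read(1)): returned 'P', offset=1
After 2 (read(3)): returned '0FF', offset=4
After 3 (seek(-8, END)): offset=8
After 4 (seek(+5, CUR)): offset=13
After 5 (seek(+4, CUR)): offset=16
After 6 (seek(14, SET)): offset=14
After 7 (tell()): offset=14
After 8 (read(5)): returned 'TO', offset=16
After 9 (read(6)): returned '', offset=16
After 10 (seek(11, SET)): offset=11
After 11 (read(5)): returned 'UA0TO', offset=16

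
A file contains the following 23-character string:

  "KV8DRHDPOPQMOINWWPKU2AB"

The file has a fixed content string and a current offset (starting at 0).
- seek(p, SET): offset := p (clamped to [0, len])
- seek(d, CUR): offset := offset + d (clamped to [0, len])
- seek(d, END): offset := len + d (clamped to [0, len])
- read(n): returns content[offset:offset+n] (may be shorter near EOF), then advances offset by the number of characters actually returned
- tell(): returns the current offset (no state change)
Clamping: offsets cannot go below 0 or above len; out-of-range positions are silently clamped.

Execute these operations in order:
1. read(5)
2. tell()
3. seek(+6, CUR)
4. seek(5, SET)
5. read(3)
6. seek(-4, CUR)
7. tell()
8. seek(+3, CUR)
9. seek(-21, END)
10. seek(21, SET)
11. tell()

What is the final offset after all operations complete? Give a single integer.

After 1 (read(5)): returned 'KV8DR', offset=5
After 2 (tell()): offset=5
After 3 (seek(+6, CUR)): offset=11
After 4 (seek(5, SET)): offset=5
After 5 (read(3)): returned 'HDP', offset=8
After 6 (seek(-4, CUR)): offset=4
After 7 (tell()): offset=4
After 8 (seek(+3, CUR)): offset=7
After 9 (seek(-21, END)): offset=2
After 10 (seek(21, SET)): offset=21
After 11 (tell()): offset=21

Answer: 21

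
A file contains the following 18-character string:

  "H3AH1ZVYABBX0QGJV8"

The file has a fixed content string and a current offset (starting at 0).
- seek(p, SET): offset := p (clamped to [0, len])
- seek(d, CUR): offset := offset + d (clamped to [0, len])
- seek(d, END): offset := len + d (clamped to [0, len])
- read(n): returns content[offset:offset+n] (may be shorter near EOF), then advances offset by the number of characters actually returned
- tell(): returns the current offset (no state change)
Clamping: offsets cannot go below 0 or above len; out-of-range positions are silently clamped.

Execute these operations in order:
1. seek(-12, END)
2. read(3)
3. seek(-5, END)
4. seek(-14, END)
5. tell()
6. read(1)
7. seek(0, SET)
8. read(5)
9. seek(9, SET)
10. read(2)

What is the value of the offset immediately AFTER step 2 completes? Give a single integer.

Answer: 9

Derivation:
After 1 (seek(-12, END)): offset=6
After 2 (read(3)): returned 'VYA', offset=9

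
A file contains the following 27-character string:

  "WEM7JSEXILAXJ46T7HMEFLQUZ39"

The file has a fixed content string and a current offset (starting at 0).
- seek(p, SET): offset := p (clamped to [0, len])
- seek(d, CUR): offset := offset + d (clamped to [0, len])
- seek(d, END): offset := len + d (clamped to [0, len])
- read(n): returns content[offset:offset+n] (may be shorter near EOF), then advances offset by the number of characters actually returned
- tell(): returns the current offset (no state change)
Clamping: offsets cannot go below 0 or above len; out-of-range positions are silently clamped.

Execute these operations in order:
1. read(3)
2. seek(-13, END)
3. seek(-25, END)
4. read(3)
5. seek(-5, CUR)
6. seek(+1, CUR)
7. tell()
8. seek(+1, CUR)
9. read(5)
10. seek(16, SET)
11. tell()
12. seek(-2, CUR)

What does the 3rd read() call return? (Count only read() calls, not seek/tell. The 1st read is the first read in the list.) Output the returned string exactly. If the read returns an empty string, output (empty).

Answer: M7JSE

Derivation:
After 1 (read(3)): returned 'WEM', offset=3
After 2 (seek(-13, END)): offset=14
After 3 (seek(-25, END)): offset=2
After 4 (read(3)): returned 'M7J', offset=5
After 5 (seek(-5, CUR)): offset=0
After 6 (seek(+1, CUR)): offset=1
After 7 (tell()): offset=1
After 8 (seek(+1, CUR)): offset=2
After 9 (read(5)): returned 'M7JSE', offset=7
After 10 (seek(16, SET)): offset=16
After 11 (tell()): offset=16
After 12 (seek(-2, CUR)): offset=14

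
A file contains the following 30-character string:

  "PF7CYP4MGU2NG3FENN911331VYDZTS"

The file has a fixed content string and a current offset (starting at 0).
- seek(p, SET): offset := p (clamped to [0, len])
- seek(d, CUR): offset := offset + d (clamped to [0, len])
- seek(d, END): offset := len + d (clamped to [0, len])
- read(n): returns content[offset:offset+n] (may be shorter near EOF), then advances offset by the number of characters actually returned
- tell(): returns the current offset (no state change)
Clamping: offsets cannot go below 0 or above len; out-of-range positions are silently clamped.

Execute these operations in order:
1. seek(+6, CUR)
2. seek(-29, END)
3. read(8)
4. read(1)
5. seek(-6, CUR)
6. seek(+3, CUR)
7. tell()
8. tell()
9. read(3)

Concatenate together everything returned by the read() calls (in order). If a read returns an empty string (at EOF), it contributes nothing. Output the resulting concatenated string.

After 1 (seek(+6, CUR)): offset=6
After 2 (seek(-29, END)): offset=1
After 3 (read(8)): returned 'F7CYP4MG', offset=9
After 4 (read(1)): returned 'U', offset=10
After 5 (seek(-6, CUR)): offset=4
After 6 (seek(+3, CUR)): offset=7
After 7 (tell()): offset=7
After 8 (tell()): offset=7
After 9 (read(3)): returned 'MGU', offset=10

Answer: F7CYP4MGUMGU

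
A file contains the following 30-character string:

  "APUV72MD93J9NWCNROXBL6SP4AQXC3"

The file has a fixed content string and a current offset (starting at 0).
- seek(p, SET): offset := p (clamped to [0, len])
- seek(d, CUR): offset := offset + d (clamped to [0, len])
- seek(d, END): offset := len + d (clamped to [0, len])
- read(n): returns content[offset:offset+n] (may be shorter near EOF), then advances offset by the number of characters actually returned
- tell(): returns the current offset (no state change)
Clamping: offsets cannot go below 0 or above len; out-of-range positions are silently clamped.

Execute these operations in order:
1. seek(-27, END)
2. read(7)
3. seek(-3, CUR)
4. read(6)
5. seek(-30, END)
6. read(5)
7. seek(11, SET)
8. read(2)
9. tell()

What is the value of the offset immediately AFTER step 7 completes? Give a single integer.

After 1 (seek(-27, END)): offset=3
After 2 (read(7)): returned 'V72MD93', offset=10
After 3 (seek(-3, CUR)): offset=7
After 4 (read(6)): returned 'D93J9N', offset=13
After 5 (seek(-30, END)): offset=0
After 6 (read(5)): returned 'APUV7', offset=5
After 7 (seek(11, SET)): offset=11

Answer: 11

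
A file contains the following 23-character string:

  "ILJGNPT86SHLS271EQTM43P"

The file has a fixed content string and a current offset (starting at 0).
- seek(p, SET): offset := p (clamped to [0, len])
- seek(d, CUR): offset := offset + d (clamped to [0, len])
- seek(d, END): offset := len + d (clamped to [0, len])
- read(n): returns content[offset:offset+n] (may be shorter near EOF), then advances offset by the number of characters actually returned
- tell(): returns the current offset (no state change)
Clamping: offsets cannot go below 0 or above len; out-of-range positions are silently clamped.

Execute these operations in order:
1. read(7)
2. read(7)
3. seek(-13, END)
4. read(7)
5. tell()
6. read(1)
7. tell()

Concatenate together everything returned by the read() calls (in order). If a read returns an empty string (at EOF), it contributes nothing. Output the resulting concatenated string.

After 1 (read(7)): returned 'ILJGNPT', offset=7
After 2 (read(7)): returned '86SHLS2', offset=14
After 3 (seek(-13, END)): offset=10
After 4 (read(7)): returned 'HLS271E', offset=17
After 5 (tell()): offset=17
After 6 (read(1)): returned 'Q', offset=18
After 7 (tell()): offset=18

Answer: ILJGNPT86SHLS2HLS271EQ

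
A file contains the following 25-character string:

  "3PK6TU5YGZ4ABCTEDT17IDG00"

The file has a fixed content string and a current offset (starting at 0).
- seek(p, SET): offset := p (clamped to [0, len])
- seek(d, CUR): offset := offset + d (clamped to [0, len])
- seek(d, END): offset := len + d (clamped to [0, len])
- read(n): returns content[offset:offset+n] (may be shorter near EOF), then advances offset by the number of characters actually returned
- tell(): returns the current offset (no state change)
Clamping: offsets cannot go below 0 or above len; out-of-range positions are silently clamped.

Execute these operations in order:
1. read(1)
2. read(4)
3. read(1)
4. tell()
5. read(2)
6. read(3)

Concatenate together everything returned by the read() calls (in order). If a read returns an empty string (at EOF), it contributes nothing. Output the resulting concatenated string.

Answer: 3PK6TU5YGZ4

Derivation:
After 1 (read(1)): returned '3', offset=1
After 2 (read(4)): returned 'PK6T', offset=5
After 3 (read(1)): returned 'U', offset=6
After 4 (tell()): offset=6
After 5 (read(2)): returned '5Y', offset=8
After 6 (read(3)): returned 'GZ4', offset=11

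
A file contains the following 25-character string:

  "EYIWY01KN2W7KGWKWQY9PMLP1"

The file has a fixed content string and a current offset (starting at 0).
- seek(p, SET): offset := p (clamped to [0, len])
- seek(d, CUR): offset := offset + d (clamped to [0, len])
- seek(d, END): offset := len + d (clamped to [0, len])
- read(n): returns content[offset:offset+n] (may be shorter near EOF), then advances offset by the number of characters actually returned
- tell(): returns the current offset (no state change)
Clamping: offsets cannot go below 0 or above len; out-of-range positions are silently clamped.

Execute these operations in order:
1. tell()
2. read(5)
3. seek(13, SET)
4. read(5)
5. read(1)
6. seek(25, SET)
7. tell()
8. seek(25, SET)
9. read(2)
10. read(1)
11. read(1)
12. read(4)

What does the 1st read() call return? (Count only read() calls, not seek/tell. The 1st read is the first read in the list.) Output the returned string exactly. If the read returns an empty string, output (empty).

After 1 (tell()): offset=0
After 2 (read(5)): returned 'EYIWY', offset=5
After 3 (seek(13, SET)): offset=13
After 4 (read(5)): returned 'GWKWQ', offset=18
After 5 (read(1)): returned 'Y', offset=19
After 6 (seek(25, SET)): offset=25
After 7 (tell()): offset=25
After 8 (seek(25, SET)): offset=25
After 9 (read(2)): returned '', offset=25
After 10 (read(1)): returned '', offset=25
After 11 (read(1)): returned '', offset=25
After 12 (read(4)): returned '', offset=25

Answer: EYIWY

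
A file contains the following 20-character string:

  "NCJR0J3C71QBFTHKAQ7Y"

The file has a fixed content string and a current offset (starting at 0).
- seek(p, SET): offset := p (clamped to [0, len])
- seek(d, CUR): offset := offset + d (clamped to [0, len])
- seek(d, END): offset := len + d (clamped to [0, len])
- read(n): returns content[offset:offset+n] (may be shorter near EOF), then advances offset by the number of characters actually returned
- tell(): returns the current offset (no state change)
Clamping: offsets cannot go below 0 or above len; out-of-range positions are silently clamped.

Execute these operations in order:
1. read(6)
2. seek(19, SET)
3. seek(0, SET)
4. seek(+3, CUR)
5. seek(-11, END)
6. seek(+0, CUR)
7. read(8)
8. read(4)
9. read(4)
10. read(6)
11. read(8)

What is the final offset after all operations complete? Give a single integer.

After 1 (read(6)): returned 'NCJR0J', offset=6
After 2 (seek(19, SET)): offset=19
After 3 (seek(0, SET)): offset=0
After 4 (seek(+3, CUR)): offset=3
After 5 (seek(-11, END)): offset=9
After 6 (seek(+0, CUR)): offset=9
After 7 (read(8)): returned '1QBFTHKA', offset=17
After 8 (read(4)): returned 'Q7Y', offset=20
After 9 (read(4)): returned '', offset=20
After 10 (read(6)): returned '', offset=20
After 11 (read(8)): returned '', offset=20

Answer: 20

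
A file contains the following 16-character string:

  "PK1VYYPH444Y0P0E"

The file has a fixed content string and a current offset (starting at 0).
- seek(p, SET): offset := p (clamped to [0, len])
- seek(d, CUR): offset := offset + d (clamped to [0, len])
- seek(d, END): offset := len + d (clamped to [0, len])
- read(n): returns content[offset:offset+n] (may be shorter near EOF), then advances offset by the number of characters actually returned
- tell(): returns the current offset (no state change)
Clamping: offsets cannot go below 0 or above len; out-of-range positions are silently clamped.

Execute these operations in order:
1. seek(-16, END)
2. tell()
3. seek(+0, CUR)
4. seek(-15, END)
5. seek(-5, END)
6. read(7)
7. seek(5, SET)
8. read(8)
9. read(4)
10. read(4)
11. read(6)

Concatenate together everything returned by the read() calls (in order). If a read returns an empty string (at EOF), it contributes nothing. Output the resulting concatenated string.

Answer: Y0P0EYPH444Y0P0E

Derivation:
After 1 (seek(-16, END)): offset=0
After 2 (tell()): offset=0
After 3 (seek(+0, CUR)): offset=0
After 4 (seek(-15, END)): offset=1
After 5 (seek(-5, END)): offset=11
After 6 (read(7)): returned 'Y0P0E', offset=16
After 7 (seek(5, SET)): offset=5
After 8 (read(8)): returned 'YPH444Y0', offset=13
After 9 (read(4)): returned 'P0E', offset=16
After 10 (read(4)): returned '', offset=16
After 11 (read(6)): returned '', offset=16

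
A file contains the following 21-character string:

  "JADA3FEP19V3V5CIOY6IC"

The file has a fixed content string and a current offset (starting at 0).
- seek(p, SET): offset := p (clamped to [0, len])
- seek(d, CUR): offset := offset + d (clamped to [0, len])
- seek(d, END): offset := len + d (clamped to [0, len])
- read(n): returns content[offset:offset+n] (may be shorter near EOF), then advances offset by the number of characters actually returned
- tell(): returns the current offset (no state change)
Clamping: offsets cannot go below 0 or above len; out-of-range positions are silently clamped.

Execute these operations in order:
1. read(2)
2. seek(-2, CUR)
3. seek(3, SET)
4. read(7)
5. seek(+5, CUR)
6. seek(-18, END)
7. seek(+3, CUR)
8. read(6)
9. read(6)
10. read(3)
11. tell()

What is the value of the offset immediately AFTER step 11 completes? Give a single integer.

Answer: 21

Derivation:
After 1 (read(2)): returned 'JA', offset=2
After 2 (seek(-2, CUR)): offset=0
After 3 (seek(3, SET)): offset=3
After 4 (read(7)): returned 'A3FEP19', offset=10
After 5 (seek(+5, CUR)): offset=15
After 6 (seek(-18, END)): offset=3
After 7 (seek(+3, CUR)): offset=6
After 8 (read(6)): returned 'EP19V3', offset=12
After 9 (read(6)): returned 'V5CIOY', offset=18
After 10 (read(3)): returned '6IC', offset=21
After 11 (tell()): offset=21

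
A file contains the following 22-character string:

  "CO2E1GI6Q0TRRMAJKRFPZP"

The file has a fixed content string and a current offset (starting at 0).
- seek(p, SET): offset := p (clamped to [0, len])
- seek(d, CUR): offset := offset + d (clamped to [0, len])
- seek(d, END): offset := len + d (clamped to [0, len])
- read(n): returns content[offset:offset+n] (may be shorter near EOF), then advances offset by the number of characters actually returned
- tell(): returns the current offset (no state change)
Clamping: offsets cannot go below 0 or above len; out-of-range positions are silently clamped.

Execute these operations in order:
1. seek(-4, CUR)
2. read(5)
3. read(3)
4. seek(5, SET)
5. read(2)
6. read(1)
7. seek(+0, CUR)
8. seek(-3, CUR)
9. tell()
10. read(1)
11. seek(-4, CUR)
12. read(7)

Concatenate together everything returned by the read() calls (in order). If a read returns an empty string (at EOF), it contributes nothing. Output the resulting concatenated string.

Answer: CO2E1GI6GI6G2E1GI6Q

Derivation:
After 1 (seek(-4, CUR)): offset=0
After 2 (read(5)): returned 'CO2E1', offset=5
After 3 (read(3)): returned 'GI6', offset=8
After 4 (seek(5, SET)): offset=5
After 5 (read(2)): returned 'GI', offset=7
After 6 (read(1)): returned '6', offset=8
After 7 (seek(+0, CUR)): offset=8
After 8 (seek(-3, CUR)): offset=5
After 9 (tell()): offset=5
After 10 (read(1)): returned 'G', offset=6
After 11 (seek(-4, CUR)): offset=2
After 12 (read(7)): returned '2E1GI6Q', offset=9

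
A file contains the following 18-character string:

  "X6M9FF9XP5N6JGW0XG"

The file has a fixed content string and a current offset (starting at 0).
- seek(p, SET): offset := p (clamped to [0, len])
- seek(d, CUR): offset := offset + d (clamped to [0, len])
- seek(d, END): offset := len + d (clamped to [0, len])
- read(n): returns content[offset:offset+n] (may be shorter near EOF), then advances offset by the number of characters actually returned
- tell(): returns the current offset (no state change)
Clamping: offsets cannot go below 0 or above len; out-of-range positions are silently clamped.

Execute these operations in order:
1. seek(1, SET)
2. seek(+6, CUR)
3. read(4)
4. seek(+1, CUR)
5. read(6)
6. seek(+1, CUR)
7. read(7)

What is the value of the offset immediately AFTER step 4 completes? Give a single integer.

Answer: 12

Derivation:
After 1 (seek(1, SET)): offset=1
After 2 (seek(+6, CUR)): offset=7
After 3 (read(4)): returned 'XP5N', offset=11
After 4 (seek(+1, CUR)): offset=12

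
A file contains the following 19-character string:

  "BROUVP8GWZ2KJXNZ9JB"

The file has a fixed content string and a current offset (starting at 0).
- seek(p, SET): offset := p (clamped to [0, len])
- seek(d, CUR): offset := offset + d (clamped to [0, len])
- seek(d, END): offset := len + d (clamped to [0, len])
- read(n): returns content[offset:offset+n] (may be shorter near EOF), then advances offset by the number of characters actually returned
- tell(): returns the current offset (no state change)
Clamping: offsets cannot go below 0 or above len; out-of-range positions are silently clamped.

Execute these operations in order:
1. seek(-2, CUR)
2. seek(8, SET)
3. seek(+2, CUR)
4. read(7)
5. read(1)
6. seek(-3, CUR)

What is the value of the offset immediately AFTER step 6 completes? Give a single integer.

Answer: 15

Derivation:
After 1 (seek(-2, CUR)): offset=0
After 2 (seek(8, SET)): offset=8
After 3 (seek(+2, CUR)): offset=10
After 4 (read(7)): returned '2KJXNZ9', offset=17
After 5 (read(1)): returned 'J', offset=18
After 6 (seek(-3, CUR)): offset=15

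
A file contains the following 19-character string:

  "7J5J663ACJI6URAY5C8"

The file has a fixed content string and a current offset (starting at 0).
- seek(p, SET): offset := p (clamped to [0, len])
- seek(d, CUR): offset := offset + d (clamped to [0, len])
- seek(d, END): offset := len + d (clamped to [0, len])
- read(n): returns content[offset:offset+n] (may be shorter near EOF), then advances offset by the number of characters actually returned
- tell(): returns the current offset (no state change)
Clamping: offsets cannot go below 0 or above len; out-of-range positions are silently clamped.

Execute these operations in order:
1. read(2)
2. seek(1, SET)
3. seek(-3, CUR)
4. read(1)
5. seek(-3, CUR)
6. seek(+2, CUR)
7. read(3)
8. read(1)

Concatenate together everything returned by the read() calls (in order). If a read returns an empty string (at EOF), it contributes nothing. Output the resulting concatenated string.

After 1 (read(2)): returned '7J', offset=2
After 2 (seek(1, SET)): offset=1
After 3 (seek(-3, CUR)): offset=0
After 4 (read(1)): returned '7', offset=1
After 5 (seek(-3, CUR)): offset=0
After 6 (seek(+2, CUR)): offset=2
After 7 (read(3)): returned '5J6', offset=5
After 8 (read(1)): returned '6', offset=6

Answer: 7J75J66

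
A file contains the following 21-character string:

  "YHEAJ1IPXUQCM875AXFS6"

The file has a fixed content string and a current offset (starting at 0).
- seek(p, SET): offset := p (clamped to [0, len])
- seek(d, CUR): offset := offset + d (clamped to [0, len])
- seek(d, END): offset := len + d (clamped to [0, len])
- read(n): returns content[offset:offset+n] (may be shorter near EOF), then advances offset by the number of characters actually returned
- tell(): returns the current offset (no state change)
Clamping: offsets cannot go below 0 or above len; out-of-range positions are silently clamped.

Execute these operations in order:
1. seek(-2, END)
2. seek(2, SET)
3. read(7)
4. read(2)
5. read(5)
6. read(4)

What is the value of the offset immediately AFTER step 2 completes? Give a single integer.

After 1 (seek(-2, END)): offset=19
After 2 (seek(2, SET)): offset=2

Answer: 2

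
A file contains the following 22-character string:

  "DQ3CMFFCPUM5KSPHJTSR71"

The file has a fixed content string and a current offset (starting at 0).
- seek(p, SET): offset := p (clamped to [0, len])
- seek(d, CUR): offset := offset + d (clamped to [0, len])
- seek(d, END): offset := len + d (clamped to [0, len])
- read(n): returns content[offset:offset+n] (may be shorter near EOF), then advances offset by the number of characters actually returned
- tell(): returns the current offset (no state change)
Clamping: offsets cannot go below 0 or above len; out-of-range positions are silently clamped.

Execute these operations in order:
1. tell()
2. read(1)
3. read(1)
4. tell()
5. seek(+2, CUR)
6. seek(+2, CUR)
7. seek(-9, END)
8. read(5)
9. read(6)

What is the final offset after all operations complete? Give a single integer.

After 1 (tell()): offset=0
After 2 (read(1)): returned 'D', offset=1
After 3 (read(1)): returned 'Q', offset=2
After 4 (tell()): offset=2
After 5 (seek(+2, CUR)): offset=4
After 6 (seek(+2, CUR)): offset=6
After 7 (seek(-9, END)): offset=13
After 8 (read(5)): returned 'SPHJT', offset=18
After 9 (read(6)): returned 'SR71', offset=22

Answer: 22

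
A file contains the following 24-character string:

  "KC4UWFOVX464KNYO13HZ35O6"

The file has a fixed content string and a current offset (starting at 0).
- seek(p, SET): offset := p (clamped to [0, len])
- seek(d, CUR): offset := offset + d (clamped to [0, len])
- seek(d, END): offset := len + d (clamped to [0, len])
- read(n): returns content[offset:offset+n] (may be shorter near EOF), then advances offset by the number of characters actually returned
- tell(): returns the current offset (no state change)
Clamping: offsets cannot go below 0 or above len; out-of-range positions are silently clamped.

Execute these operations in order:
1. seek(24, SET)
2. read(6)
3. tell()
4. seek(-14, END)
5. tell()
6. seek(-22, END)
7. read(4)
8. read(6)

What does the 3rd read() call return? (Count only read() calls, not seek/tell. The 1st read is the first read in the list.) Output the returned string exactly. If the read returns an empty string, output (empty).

Answer: OVX464

Derivation:
After 1 (seek(24, SET)): offset=24
After 2 (read(6)): returned '', offset=24
After 3 (tell()): offset=24
After 4 (seek(-14, END)): offset=10
After 5 (tell()): offset=10
After 6 (seek(-22, END)): offset=2
After 7 (read(4)): returned '4UWF', offset=6
After 8 (read(6)): returned 'OVX464', offset=12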